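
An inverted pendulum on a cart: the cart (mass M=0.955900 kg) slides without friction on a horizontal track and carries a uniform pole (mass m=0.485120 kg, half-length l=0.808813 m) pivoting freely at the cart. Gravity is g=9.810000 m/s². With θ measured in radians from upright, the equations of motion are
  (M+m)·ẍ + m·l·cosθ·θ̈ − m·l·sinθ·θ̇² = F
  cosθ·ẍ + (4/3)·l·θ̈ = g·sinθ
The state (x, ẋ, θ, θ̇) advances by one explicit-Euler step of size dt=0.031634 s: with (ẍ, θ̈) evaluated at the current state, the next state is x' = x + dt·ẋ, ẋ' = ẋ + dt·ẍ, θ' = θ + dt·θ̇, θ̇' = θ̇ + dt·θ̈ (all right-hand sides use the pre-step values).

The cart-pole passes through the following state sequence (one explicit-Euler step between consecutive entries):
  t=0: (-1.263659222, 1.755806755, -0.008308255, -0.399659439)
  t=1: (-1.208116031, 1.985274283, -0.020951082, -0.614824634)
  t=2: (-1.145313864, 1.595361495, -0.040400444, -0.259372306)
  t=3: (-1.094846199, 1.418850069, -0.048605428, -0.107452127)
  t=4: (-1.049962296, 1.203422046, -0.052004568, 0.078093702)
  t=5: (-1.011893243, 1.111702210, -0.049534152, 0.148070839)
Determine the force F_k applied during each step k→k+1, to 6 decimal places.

step 0→1:
  ẍ = (ẋ'−ẋ)/dt = (1.985274283−1.755806755)/0.031634 = 7.253826
  θ̈ = (θ̇'−θ̇)/dt = (-0.614824634−-0.399659439)/0.031634 = -6.801707
  sinθ=-0.008308, cosθ=0.999965
  F = (M+m)·ẍ + m·l·cosθ·θ̈ − m·l·sinθ·θ̇² = 10.452908 + -2.668703 − -0.000521 = 7.784726
step 1→2:
  ẍ = (ẋ'−ẋ)/dt = (1.595361495−1.985274283)/0.031634 = -12.325750
  θ̈ = (θ̇'−θ̇)/dt = (-0.259372306−-0.614824634)/0.031634 = 11.236402
  sinθ=-0.020950, cosθ=0.999781
  F = (M+m)·ẍ + m·l·cosθ·θ̈ − m·l·sinθ·θ̇² = -17.761653 + 4.407875 − -0.003107 = -13.350671
step 2→3:
  ẍ = (ẋ'−ẋ)/dt = (1.418850069−1.595361495)/0.031634 = -5.579801
  θ̈ = (θ̇'−θ̇)/dt = (-0.107452127−-0.259372306)/0.031634 = 4.802433
  sinθ=-0.040389, cosθ=0.999184
  F = (M+m)·ẍ + m·l·cosθ·θ̈ − m·l·sinθ·θ̇² = -8.040605 + 1.882800 − -0.001066 = -6.156739
step 3→4:
  ẍ = (ẋ'−ẋ)/dt = (1.203422046−1.418850069)/0.031634 = -6.810015
  θ̈ = (θ̇'−θ̇)/dt = (0.078093702−-0.107452127)/0.031634 = 5.865393
  sinθ=-0.048586, cosθ=0.998819
  F = (M+m)·ẍ + m·l·cosθ·θ̈ − m·l·sinθ·θ̇² = -9.813368 + 2.298694 − -0.000220 = -7.514454
step 4→5:
  ẍ = (ẋ'−ẋ)/dt = (1.111702210−1.203422046)/0.031634 = -2.899407
  θ̈ = (θ̇'−θ̇)/dt = (0.148070839−0.078093702)/0.031634 = 2.212086
  sinθ=-0.051981, cosθ=0.998648
  F = (M+m)·ẍ + m·l·cosθ·θ̈ − m·l·sinθ·θ̇² = -4.178103 + 0.866786 − -0.000124 = -3.311193

F_0 = 7.784726 N
F_1 = -13.350671 N
F_2 = -6.156739 N
F_3 = -7.514454 N
F_4 = -3.311193 N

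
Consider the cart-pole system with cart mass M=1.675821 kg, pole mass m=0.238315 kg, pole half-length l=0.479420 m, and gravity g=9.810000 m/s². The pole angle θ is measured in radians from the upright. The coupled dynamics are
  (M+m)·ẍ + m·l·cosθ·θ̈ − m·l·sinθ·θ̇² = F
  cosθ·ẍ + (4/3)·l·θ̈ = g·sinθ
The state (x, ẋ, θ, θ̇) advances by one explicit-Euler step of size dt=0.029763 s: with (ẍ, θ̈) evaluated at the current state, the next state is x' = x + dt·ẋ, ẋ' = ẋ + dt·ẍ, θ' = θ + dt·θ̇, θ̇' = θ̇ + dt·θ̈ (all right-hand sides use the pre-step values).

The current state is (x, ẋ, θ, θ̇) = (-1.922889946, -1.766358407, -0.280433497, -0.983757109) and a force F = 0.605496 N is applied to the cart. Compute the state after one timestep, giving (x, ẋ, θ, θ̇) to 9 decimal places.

sinθ=-0.276772237, cosθ=0.960935549
temp = (F + m·l·θ̇²·sinθ)/(M+m) = (0.605496 + -0.030603128)/1.914136 = 0.300340661
θ̈ = (g·sinθ − cosθ·temp)/(l·(4/3 − m·cos²θ/(M+m))) = -5.142428426
ẍ = temp − m·l·θ̈·cosθ/(M+m) = 0.595296672
Euler: x'=-1.922889946+0.029763·-1.766358407=-1.975462071, ẋ'=-1.766358407+0.029763·0.595296672=-1.748640592
       θ'=-0.280433497+0.029763·-0.983757109=-0.309713060, θ̇'=-0.983757109+0.029763·-5.142428426=-1.136811206

(-1.975462071, -1.748640592, -0.309713060, -1.136811206)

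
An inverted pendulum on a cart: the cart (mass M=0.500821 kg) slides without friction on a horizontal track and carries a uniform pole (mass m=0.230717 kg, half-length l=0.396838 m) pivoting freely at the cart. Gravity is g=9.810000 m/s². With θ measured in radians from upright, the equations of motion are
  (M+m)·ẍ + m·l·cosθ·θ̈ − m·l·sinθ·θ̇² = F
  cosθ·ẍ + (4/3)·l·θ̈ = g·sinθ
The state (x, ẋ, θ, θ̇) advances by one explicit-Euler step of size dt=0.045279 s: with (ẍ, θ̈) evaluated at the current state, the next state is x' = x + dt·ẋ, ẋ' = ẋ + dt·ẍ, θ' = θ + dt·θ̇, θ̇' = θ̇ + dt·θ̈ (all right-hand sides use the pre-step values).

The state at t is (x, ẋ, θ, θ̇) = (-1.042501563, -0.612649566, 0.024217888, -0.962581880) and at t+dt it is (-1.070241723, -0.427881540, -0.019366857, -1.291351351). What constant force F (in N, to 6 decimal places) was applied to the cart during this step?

F = 2.318501 N

ẍ = (ẋ'−ẋ)/dt = (-0.427881540−-0.612649566)/0.045279 = 4.080656
θ̈ = (θ̇'−θ̇)/dt = (-1.291351351−-0.962581880)/0.045279 = -7.260970
sinθ=0.024216, cosθ=0.999707
F = (M+m)·ẍ + m·l·cosθ·θ̈ − m·l·sinθ·θ̇² = 2.985155 + -0.664600 − 0.002054 = 2.318501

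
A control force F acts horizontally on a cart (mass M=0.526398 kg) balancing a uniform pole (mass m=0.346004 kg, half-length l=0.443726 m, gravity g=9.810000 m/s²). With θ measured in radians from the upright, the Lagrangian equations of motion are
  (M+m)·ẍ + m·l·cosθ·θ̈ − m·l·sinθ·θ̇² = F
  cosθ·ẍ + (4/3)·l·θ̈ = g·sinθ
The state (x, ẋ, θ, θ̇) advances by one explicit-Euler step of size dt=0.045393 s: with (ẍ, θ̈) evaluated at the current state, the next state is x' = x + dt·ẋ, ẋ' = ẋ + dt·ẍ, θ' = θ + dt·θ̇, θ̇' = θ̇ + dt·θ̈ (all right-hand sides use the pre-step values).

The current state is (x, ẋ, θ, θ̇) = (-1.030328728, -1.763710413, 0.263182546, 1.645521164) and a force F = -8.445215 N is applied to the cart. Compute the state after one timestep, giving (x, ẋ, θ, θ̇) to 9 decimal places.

(-1.110388835, -2.410017297, 0.337877688, 2.896125491)

sinθ=0.260154825, cosθ=0.965566915
temp = (F + m·l·θ̇²·sinθ)/(M+m) = (-8.445215 + 0.108152068)/0.872402 = -9.556446377
θ̈ = (g·sinθ − cosθ·temp)/(l·(4/3 − m·cos²θ/(M+m))) = 27.550598711
ẍ = temp − m·l·θ̈·cosθ/(M+m) = -14.238029740
Euler: x'=-1.030328728+0.045393·-1.763710413=-1.110388835, ẋ'=-1.763710413+0.045393·-14.238029740=-2.410017297
       θ'=0.263182546+0.045393·1.645521164=0.337877688, θ̇'=1.645521164+0.045393·27.550598711=2.896125491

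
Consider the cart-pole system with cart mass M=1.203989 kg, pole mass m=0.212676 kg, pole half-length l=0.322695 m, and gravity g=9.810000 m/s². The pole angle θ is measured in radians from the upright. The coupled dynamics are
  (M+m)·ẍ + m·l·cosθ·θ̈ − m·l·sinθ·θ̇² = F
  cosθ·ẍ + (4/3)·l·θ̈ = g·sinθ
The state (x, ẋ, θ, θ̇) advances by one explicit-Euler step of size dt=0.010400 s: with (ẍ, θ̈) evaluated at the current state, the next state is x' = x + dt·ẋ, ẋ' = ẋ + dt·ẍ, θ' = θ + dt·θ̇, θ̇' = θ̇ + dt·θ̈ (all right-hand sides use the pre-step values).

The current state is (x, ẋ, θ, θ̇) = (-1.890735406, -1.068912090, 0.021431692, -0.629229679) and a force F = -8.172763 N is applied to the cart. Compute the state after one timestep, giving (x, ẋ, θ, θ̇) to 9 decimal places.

sinθ=0.021430051, cosθ=0.999770350
temp = (F + m·l·θ̇²·sinθ)/(M+m) = (-8.172763 + 0.000582307)/1.416665 = -5.768604923
θ̈ = (g·sinθ − cosθ·temp)/(l·(4/3 − m·cos²θ/(M+m))) = 15.654574196
ẍ = temp − m·l·θ̈·cosθ/(M+m) = -6.526807170
Euler: x'=-1.890735406+0.010400·-1.068912090=-1.901852092, ẋ'=-1.068912090+0.010400·-6.526807170=-1.136790885
       θ'=0.021431692+0.010400·-0.629229679=0.014887703, θ̇'=-0.629229679+0.010400·15.654574196=-0.466422107

(-1.901852092, -1.136790885, 0.014887703, -0.466422107)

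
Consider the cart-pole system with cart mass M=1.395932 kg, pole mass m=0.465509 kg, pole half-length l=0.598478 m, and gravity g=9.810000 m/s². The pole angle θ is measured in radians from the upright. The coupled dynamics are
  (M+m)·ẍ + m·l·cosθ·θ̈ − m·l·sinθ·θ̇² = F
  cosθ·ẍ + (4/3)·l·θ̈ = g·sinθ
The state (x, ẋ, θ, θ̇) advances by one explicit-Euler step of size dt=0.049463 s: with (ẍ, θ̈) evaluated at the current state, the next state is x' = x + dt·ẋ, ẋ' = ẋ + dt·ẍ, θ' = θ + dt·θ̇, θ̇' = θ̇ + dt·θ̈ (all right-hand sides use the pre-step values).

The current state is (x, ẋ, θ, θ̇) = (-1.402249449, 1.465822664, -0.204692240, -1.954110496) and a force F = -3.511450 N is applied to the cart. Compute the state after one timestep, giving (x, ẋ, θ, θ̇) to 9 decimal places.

(-1.329745463, 1.367137230, -0.301348407, -1.956624194)

sinθ=-0.203265834, cosθ=0.979123588
temp = (F + m·l·θ̇²·sinθ)/(M+m) = (-3.511450 + -0.216241425)/1.861441 = -2.002583711
θ̈ = (g·sinθ − cosθ·temp)/(l·(4/3 − m·cos²θ/(M+m))) = -0.050819773
ẍ = temp − m·l·θ̈·cosθ/(M+m) = -1.995136438
Euler: x'=-1.402249449+0.049463·1.465822664=-1.329745463, ẋ'=1.465822664+0.049463·-1.995136438=1.367137230
       θ'=-0.204692240+0.049463·-1.954110496=-0.301348407, θ̇'=-1.954110496+0.049463·-0.050819773=-1.956624194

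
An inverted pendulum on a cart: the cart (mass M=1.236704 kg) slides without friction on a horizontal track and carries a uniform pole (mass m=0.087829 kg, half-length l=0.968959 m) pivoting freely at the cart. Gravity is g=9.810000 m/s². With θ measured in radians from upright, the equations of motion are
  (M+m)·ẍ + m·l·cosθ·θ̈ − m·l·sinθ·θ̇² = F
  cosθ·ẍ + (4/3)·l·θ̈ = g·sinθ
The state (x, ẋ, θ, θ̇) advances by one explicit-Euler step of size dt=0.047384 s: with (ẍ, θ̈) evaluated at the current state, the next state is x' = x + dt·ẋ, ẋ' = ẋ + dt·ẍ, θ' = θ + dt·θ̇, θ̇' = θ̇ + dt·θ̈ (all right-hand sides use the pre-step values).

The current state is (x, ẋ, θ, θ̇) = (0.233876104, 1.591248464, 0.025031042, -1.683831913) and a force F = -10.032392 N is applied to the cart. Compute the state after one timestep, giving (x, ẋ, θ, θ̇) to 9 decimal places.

(0.309275821, 1.213196605, -0.054755649, -1.382296267)

sinθ=0.025028428, cosθ=0.999686740
temp = (F + m·l·θ̇²·sinθ)/(M+m) = (-10.032392 + 0.006039130)/1.324533 = -7.569726741
θ̈ = (g·sinθ − cosθ·temp)/(l·(4/3 − m·cos²θ/(M+m))) = 6.363659598
ẍ = temp − m·l·θ̈·cosθ/(M+m) = -7.978470776
Euler: x'=0.233876104+0.047384·1.591248464=0.309275821, ẋ'=1.591248464+0.047384·-7.978470776=1.213196605
       θ'=0.025031042+0.047384·-1.683831913=-0.054755649, θ̇'=-1.683831913+0.047384·6.363659598=-1.382296267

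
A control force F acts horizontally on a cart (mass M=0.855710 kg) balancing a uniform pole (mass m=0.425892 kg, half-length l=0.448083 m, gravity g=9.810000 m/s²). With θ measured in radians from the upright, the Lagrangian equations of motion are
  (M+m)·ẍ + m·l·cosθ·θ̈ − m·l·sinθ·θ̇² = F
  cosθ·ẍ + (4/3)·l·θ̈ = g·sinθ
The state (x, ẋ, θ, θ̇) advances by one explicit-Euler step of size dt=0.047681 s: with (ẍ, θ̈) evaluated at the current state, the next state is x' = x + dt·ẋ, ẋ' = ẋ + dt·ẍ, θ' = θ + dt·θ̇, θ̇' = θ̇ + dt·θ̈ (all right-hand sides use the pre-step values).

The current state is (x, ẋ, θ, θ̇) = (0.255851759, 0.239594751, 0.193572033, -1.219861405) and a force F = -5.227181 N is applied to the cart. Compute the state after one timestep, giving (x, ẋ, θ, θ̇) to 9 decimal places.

(0.267275876, -0.042577694, 0.135407821, -0.605776300)

sinθ=0.192365434, cosθ=0.981323361
temp = (F + m·l·θ̇²·sinθ)/(M+m) = (-5.227181 + 0.054626826)/1.281602 = -4.036006634
θ̈ = (g·sinθ − cosθ·temp)/(l·(4/3 − m·cos²θ/(M+m))) = 12.879031595
ẍ = temp − m·l·θ̈·cosθ/(M+m) = -5.917922135
Euler: x'=0.255851759+0.047681·0.239594751=0.267275876, ẋ'=0.239594751+0.047681·-5.917922135=-0.042577694
       θ'=0.193572033+0.047681·-1.219861405=0.135407821, θ̇'=-1.219861405+0.047681·12.879031595=-0.605776300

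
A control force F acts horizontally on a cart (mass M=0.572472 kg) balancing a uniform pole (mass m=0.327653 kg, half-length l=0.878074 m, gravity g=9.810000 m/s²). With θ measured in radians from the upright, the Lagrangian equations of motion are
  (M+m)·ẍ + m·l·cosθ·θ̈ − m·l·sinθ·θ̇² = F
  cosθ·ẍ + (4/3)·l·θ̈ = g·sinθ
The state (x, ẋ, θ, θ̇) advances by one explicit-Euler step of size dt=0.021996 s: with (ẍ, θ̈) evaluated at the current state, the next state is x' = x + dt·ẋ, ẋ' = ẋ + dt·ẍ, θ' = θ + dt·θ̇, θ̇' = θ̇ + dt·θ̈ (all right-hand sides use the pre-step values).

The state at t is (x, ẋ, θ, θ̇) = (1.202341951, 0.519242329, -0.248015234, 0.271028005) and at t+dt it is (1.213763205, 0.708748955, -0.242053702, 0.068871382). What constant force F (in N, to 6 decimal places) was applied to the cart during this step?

ẍ = (ẋ'−ẋ)/dt = (0.708748955−0.519242329)/0.021996 = 8.615504
θ̈ = (θ̇'−θ̇)/dt = (0.068871382−0.271028005)/0.021996 = -9.190608
sinθ=-0.245480, cosθ=0.969402
F = (M+m)·ẍ + m·l·cosθ·θ̈ − m·l·sinθ·θ̇² = 7.755031 + -2.563263 − -0.005188 = 5.196955

F = 5.196955 N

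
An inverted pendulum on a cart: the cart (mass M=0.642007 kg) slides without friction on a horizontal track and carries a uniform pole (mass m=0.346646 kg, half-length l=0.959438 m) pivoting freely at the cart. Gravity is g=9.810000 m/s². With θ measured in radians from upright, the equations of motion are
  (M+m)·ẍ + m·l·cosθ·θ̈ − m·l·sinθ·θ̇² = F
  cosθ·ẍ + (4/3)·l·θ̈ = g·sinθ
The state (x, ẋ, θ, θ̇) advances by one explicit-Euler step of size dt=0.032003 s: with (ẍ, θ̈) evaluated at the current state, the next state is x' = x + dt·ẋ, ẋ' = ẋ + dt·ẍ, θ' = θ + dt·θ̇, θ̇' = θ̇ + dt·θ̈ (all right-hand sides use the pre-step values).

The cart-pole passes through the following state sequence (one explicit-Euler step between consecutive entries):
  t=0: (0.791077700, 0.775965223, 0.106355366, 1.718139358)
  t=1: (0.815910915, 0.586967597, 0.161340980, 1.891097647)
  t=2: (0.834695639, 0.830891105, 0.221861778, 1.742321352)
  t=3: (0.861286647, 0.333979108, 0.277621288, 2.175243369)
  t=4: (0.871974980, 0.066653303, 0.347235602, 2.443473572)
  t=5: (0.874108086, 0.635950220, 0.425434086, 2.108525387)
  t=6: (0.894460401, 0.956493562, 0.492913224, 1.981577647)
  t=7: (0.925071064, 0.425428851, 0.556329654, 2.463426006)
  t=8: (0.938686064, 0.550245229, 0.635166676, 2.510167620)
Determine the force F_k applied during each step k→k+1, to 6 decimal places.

step 0→1:
  ẍ = (ẋ'−ẋ)/dt = (0.586967597−0.775965223)/0.032003 = -5.905622
  θ̈ = (θ̇'−θ̇)/dt = (1.891097647−1.718139358)/0.032003 = 5.404440
  sinθ=0.106155, cosθ=0.994350
  F = (M+m)·ẍ + m·l·cosθ·θ̈ − m·l·sinθ·θ̇² = -5.838611 + 1.787281 − 0.104222 = -4.155552
step 1→2:
  ẍ = (ẋ'−ẋ)/dt = (0.830891105−0.586967597)/0.032003 = 7.621895
  θ̈ = (θ̇'−θ̇)/dt = (1.742321352−1.891097647)/0.032003 = -4.648823
  sinθ=0.160642, cosθ=0.987013
  F = (M+m)·ẍ + m·l·cosθ·θ̈ − m·l·sinθ·θ̇² = 7.535409 + -1.526051 − 0.191069 = 5.818290
step 2→3:
  ẍ = (ẋ'−ẋ)/dt = (0.333979108−0.830891105)/0.032003 = -15.527044
  θ̈ = (θ̇'−θ̇)/dt = (2.175243369−1.742321352)/0.032003 = 13.527545
  sinθ=0.220046, cosθ=0.975489
  F = (M+m)·ẍ + m·l·cosθ·θ̈ − m·l·sinθ·θ̇² = -15.350859 + 4.388789 − 0.222164 = -11.184234
step 3→4:
  ẍ = (ẋ'−ẋ)/dt = (0.066653303−0.333979108)/0.032003 = -8.353148
  θ̈ = (θ̇'−θ̇)/dt = (2.443473572−2.175243369)/0.032003 = 8.381408
  sinθ=0.274069, cosθ=0.961710
  F = (M+m)·ẍ + m·l·cosθ·θ̈ − m·l·sinθ·θ̇² = -8.258365 + 2.680799 − 0.431299 = -6.008865
step 4→5:
  ẍ = (ẋ'−ẋ)/dt = (0.635950220−0.066653303)/0.032003 = 17.788861
  θ̈ = (θ̇'−θ̇)/dt = (2.108525387−2.443473572)/0.032003 = -10.466150
  sinθ=0.340300, cosθ=0.940317
  F = (M+m)·ẍ + m·l·cosθ·θ̈ − m·l·sinθ·θ̇² = 17.587011 + -3.273138 − 0.675741 = 13.638132
step 5→6:
  ẍ = (ẋ'−ẋ)/dt = (0.956493562−0.635950220)/0.032003 = 10.016040
  θ̈ = (θ̇'−θ̇)/dt = (1.981577647−2.108525387)/0.032003 = -3.966745
  sinθ=0.412716, cosθ=0.910860
  F = (M+m)·ẍ + m·l·cosθ·θ̈ − m·l·sinθ·θ̇² = 9.902388 + -1.201680 − 0.610256 = 8.090452
step 6→7:
  ẍ = (ẋ'−ẋ)/dt = (0.425428851−0.956493562)/0.032003 = -16.594217
  θ̈ = (θ̇'−θ̇)/dt = (2.463426006−1.981577647)/0.032003 = 15.056350
  sinθ=0.473194, cosθ=0.880958
  F = (M+m)·ẍ + m·l·cosθ·θ̈ − m·l·sinθ·θ̇² = -16.405922 + 4.411416 − 0.617966 = -12.612472
step 7→8:
  ẍ = (ẋ'−ẋ)/dt = (0.550245229−0.425428851)/0.032003 = 3.900146
  θ̈ = (θ̇'−θ̇)/dt = (2.510167620−2.463426006)/0.032003 = 1.460538
  sinθ=0.528073, cosθ=0.849199
  F = (M+m)·ẍ + m·l·cosθ·θ̈ − m·l·sinθ·θ̇² = 3.855891 + 0.412502 − 1.065801 = 3.202592

F_0 = -4.155552 N
F_1 = 5.818290 N
F_2 = -11.184234 N
F_3 = -6.008865 N
F_4 = 13.638132 N
F_5 = 8.090452 N
F_6 = -12.612472 N
F_7 = 3.202592 N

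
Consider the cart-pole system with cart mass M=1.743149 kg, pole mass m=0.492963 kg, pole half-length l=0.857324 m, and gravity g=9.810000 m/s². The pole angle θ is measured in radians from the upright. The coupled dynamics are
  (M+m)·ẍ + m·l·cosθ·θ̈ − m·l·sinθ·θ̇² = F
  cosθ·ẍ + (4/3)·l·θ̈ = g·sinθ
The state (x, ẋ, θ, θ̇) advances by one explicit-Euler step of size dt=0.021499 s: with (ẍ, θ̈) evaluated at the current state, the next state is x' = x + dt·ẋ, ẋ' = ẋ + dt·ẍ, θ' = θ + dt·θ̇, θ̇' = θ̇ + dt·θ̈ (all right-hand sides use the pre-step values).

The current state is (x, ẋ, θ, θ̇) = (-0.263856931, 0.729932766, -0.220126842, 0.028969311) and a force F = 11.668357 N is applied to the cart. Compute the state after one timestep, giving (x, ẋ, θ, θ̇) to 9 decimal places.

sinθ=-0.218353406, cosθ=0.975869761
temp = (F + m·l·θ̇²·sinθ)/(M+m) = (11.668357 + -0.000077445)/2.236112 = 5.218110522
θ̈ = (g·sinθ − cosθ·temp)/(l·(4/3 − m·cos²θ/(M+m))) = -7.511350327
ẍ = temp − m·l·θ̈·cosθ/(M+m) = 6.603511952
Euler: x'=-0.263856931+0.021499·0.729932766=-0.248164106, ẋ'=0.729932766+0.021499·6.603511952=0.871901669
       θ'=-0.220126842+0.021499·0.028969311=-0.219504031, θ̇'=0.028969311+0.021499·-7.511350327=-0.132517210

(-0.248164106, 0.871901669, -0.219504031, -0.132517210)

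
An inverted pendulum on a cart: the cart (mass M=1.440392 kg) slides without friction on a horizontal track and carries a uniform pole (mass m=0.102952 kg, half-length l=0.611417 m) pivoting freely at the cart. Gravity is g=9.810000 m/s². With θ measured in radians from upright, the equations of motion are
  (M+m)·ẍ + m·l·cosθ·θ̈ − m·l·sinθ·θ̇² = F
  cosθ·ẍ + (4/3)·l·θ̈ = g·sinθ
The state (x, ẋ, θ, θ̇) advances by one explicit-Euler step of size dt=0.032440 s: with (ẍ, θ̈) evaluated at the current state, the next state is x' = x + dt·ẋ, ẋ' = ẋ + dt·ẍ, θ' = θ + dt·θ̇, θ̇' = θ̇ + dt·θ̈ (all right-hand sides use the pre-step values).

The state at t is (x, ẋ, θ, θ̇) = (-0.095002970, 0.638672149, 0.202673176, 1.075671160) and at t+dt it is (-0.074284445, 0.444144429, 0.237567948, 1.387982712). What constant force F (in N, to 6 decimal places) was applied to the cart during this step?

ẍ = (ẋ'−ẋ)/dt = (0.444144429−0.638672149)/0.032440 = -5.996539
θ̈ = (θ̇'−θ̇)/dt = (1.387982712−1.075671160)/0.032440 = 9.627360
sinθ=0.201289, cosθ=0.979532
F = (M+m)·ẍ + m·l·cosθ·θ̈ − m·l·sinθ·θ̇² = -9.254722 + 0.593606 − 0.014661 = -8.675777

F = -8.675777 N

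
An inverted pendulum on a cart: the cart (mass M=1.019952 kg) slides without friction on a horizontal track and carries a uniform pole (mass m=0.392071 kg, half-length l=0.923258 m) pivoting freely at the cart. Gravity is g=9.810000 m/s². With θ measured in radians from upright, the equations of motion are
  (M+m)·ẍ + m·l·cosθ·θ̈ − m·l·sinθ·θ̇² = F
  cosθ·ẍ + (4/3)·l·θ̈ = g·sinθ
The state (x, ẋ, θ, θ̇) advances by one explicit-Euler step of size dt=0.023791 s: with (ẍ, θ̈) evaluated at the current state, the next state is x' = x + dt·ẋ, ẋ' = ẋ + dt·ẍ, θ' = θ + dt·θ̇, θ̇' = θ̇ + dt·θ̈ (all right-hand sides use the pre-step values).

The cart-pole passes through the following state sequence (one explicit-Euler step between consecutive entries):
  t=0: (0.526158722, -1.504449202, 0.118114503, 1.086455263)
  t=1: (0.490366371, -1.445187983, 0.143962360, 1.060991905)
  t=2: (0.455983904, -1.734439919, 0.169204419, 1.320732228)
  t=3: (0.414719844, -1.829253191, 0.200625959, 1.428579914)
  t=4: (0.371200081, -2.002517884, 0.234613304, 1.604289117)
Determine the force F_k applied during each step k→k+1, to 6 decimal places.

step 0→1:
  ẍ = (ẋ'−ẋ)/dt = (-1.445187983−-1.504449202)/0.023791 = 2.490909
  θ̈ = (θ̇'−θ̇)/dt = (1.060991905−1.086455263)/0.023791 = -1.070294
  sinθ=0.117840, cosθ=0.993033
  F = (M+m)·ẍ + m·l·cosθ·θ̈ − m·l·sinθ·θ̇² = 3.517221 + -0.384728 − 0.050351 = 3.082142
step 1→2:
  ẍ = (ẋ'−ẋ)/dt = (-1.734439919−-1.445187983)/0.023791 = -12.158040
  θ̈ = (θ̇'−θ̇)/dt = (1.320732228−1.060991905)/0.023791 = 10.917587
  sinθ=0.143466, cosθ=0.989655
  F = (M+m)·ẍ + m·l·cosθ·θ̈ − m·l·sinθ·θ̇² = -17.167433 + 3.911096 − 0.058460 = -13.314797
step 2→3:
  ẍ = (ẋ'−ẋ)/dt = (-1.829253191−-1.734439919)/0.023791 = -3.985258
  θ̈ = (θ̇'−θ̇)/dt = (1.428579914−1.320732228)/0.023791 = 4.533130
  sinθ=0.168398, cosθ=0.985719
  F = (M+m)·ẍ + m·l·cosθ·θ̈ − m·l·sinθ·θ̇² = -5.627276 + 1.617481 − 0.106330 = -4.116125
step 3→4:
  ẍ = (ẋ'−ẋ)/dt = (-2.002517884−-1.829253191)/0.023791 = -7.282783
  θ̈ = (θ̇'−θ̇)/dt = (1.604289117−1.428579914)/0.023791 = 7.385532
  sinθ=0.199283, cosθ=0.979942
  F = (M+m)·ẍ + m·l·cosθ·θ̈ − m·l·sinθ·θ̇² = -10.283457 + 2.619811 − 0.147220 = -7.810866

F_0 = 3.082142 N
F_1 = -13.314797 N
F_2 = -4.116125 N
F_3 = -7.810866 N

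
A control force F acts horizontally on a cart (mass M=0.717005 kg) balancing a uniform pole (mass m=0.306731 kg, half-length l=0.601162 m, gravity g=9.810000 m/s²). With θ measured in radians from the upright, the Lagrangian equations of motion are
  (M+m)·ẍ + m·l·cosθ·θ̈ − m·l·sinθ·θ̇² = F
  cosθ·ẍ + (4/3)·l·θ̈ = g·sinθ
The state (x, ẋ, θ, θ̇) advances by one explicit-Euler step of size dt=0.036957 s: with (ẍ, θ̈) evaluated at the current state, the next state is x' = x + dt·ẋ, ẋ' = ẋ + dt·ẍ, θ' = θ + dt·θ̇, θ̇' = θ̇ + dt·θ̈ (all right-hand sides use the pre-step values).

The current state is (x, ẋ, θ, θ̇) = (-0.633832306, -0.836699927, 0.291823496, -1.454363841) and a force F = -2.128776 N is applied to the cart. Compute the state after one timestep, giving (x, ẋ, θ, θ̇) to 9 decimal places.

(-0.664754225, -0.956674536, 0.238074572, -1.180884769)

sinθ=0.287699103, cosθ=0.957720850
temp = (F + m·l·θ̇²·sinθ)/(M+m) = (-2.128776 + 0.112210587)/1.023736 = -1.969810003
θ̈ = (g·sinθ − cosθ·temp)/(l·(4/3 − m·cos²θ/(M+m))) = 7.399926193
ẍ = temp − m·l·θ̈·cosθ/(M+m) = -3.246329774
Euler: x'=-0.633832306+0.036957·-0.836699927=-0.664754225, ẋ'=-0.836699927+0.036957·-3.246329774=-0.956674536
       θ'=0.291823496+0.036957·-1.454363841=0.238074572, θ̇'=-1.454363841+0.036957·7.399926193=-1.180884769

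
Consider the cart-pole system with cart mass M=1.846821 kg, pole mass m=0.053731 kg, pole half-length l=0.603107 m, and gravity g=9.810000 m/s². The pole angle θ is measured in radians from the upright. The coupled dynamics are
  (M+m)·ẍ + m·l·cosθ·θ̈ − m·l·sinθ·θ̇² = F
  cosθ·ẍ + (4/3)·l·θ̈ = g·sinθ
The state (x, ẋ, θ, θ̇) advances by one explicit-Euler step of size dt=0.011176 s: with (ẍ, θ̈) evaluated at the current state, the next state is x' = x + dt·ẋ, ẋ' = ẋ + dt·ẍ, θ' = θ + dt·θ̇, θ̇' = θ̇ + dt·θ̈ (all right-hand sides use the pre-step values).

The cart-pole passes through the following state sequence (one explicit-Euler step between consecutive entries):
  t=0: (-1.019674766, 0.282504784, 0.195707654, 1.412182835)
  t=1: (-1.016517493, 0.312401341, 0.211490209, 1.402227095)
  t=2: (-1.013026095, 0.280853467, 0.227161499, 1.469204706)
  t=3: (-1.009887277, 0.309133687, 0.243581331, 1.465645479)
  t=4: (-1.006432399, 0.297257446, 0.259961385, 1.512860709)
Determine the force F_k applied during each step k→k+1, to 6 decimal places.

step 0→1:
  ẍ = (ẋ'−ẋ)/dt = (0.312401341−0.282504784)/0.011176 = 2.675068
  θ̈ = (θ̇'−θ̇)/dt = (1.402227095−1.412182835)/0.011176 = -0.890814
  sinθ=0.194461, cosθ=0.980910
  F = (M+m)·ẍ + m·l·cosθ·θ̈ − m·l·sinθ·θ̇² = 5.084105 + -0.028316 − 0.012567 = 5.043222
step 1→2:
  ẍ = (ẋ'−ẋ)/dt = (0.280853467−0.312401341)/0.011176 = -2.822823
  θ̈ = (θ̇'−θ̇)/dt = (1.469204706−1.402227095)/0.011176 = 5.992986
  sinθ=0.209917, cosθ=0.977719
  F = (M+m)·ẍ + m·l·cosθ·θ̈ − m·l·sinθ·θ̇² = -5.364923 + 0.189879 − 0.013375 = -5.188419
step 2→3:
  ẍ = (ẋ'−ẋ)/dt = (0.309133687−0.280853467)/0.011176 = 2.530442
  θ̈ = (θ̇'−θ̇)/dt = (1.465645479−1.469204706)/0.011176 = -0.318471
  sinθ=0.225213, cosθ=0.974310
  F = (M+m)·ẍ + m·l·cosθ·θ̈ − m·l·sinθ·θ̇² = 4.809237 + -0.010055 − 0.015754 = 4.783428
step 3→4:
  ẍ = (ẋ'−ẋ)/dt = (0.297257446−0.309133687)/0.011176 = -1.062656
  θ̈ = (θ̇'−θ̇)/dt = (1.512860709−1.465645479)/0.011176 = 4.224698
  sinθ=0.241180, cosθ=0.970480
  F = (M+m)·ẍ + m·l·cosθ·θ̈ − m·l·sinθ·θ̇² = -2.019633 + 0.132862 − 0.016789 = -1.903559

F_0 = 5.043222 N
F_1 = -5.188419 N
F_2 = 4.783428 N
F_3 = -1.903559 N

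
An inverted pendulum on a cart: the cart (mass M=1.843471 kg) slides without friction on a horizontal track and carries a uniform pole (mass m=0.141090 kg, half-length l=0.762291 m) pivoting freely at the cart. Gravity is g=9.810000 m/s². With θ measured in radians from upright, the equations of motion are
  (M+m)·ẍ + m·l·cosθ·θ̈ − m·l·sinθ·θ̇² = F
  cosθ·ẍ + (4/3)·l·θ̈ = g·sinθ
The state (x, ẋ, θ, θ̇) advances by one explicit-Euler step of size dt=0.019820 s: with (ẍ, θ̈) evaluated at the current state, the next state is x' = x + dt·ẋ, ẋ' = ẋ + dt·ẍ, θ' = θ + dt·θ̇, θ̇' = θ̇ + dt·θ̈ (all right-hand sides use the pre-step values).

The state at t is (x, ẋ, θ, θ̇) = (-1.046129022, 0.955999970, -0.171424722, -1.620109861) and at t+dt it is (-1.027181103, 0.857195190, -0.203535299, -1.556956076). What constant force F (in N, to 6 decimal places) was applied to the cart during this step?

ẍ = (ẋ'−ẋ)/dt = (0.857195190−0.955999970)/0.019820 = -4.985105
θ̈ = (θ̇'−θ̇)/dt = (-1.556956076−-1.620109861)/0.019820 = 3.186367
sinθ=-0.170586, cosθ=0.985343
F = (M+m)·ẍ + m·l·cosθ·θ̈ − m·l·sinθ·θ̇² = -9.893245 + 0.337676 − -0.048156 = -9.507413

F = -9.507413 N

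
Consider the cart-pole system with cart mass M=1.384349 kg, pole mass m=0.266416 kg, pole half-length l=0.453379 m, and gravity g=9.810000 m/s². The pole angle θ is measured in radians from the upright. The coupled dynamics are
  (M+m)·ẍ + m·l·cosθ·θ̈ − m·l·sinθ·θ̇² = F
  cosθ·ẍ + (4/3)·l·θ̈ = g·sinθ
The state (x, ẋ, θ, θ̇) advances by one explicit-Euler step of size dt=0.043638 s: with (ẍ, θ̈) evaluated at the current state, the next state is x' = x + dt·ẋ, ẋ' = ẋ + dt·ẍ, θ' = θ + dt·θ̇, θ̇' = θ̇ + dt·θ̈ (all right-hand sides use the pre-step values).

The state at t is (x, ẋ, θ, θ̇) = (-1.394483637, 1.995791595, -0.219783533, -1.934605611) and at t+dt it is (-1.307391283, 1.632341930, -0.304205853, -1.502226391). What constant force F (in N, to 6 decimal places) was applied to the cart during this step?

F = -12.482226 N

ẍ = (ẋ'−ẋ)/dt = (1.632341930−1.995791595)/0.043638 = -8.328742
θ̈ = (θ̇'−θ̇)/dt = (-1.502226391−-1.934605611)/0.043638 = 9.908319
sinθ=-0.218018, cosθ=0.975945
F = (M+m)·ẍ + m·l·cosθ·θ̈ − m·l·sinθ·θ̇² = -13.748797 + 1.168011 − -0.098560 = -12.482226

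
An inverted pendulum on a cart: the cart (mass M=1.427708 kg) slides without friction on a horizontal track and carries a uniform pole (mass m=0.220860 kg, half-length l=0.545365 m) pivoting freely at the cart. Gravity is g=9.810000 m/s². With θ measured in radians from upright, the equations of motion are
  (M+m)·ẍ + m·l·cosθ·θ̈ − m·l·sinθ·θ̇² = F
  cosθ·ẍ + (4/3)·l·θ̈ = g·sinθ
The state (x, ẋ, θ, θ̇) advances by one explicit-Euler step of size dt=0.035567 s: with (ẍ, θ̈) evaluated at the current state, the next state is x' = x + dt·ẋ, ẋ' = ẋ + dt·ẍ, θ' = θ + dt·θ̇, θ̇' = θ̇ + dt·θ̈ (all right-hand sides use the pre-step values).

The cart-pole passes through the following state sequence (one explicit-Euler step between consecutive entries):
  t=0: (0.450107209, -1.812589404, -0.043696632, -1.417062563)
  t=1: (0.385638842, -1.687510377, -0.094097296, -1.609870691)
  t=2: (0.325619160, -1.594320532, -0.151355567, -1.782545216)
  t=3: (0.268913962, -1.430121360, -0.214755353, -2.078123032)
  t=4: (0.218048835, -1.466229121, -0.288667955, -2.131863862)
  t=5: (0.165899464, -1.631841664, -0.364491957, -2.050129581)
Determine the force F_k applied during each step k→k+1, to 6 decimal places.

step 0→1:
  ẍ = (ẋ'−ẋ)/dt = (-1.687510377−-1.812589404)/0.035567 = 3.516716
  θ̈ = (θ̇'−θ̇)/dt = (-1.609870691−-1.417062563)/0.035567 = -5.420984
  sinθ=-0.043683, cosθ=0.999045
  F = (M+m)·ẍ + m·l·cosθ·θ̈ − m·l·sinθ·θ̇² = 5.797545 + -0.652330 − -0.010566 = 5.155780
step 1→2:
  ẍ = (ẋ'−ẋ)/dt = (-1.594320532−-1.687510377)/0.035567 = 2.620121
  θ̈ = (θ̇'−θ̇)/dt = (-1.782545216−-1.609870691)/0.035567 = -4.854908
  sinθ=-0.093958, cosθ=0.995576
  F = (M+m)·ẍ + m·l·cosθ·θ̈ − m·l·sinθ·θ̇² = 4.319448 + -0.582183 − -0.029331 = 3.766595
step 2→3:
  ẍ = (ẋ'−ẋ)/dt = (-1.430121360−-1.594320532)/0.035567 = 4.616616
  θ̈ = (θ̇'−θ̇)/dt = (-2.078123032−-1.782545216)/0.035567 = -8.310451
  sinθ=-0.150778, cosθ=0.988568
  F = (M+m)·ẍ + m·l·cosθ·θ̈ − m·l·sinθ·θ̇² = 7.610805 + -0.989544 − -0.057706 = 6.678967
step 3→4:
  ẍ = (ẋ'−ẋ)/dt = (-1.466229121−-1.430121360)/0.035567 = -1.015204
  θ̈ = (θ̇'−θ̇)/dt = (-2.131863862−-2.078123032)/0.035567 = -1.510975
  sinθ=-0.213108, cosθ=0.977029
  F = (M+m)·ẍ + m·l·cosθ·θ̈ − m·l·sinθ·θ̇² = -1.673633 + -0.177815 − -0.110853 = -1.740595
step 4→5:
  ẍ = (ẋ'−ẋ)/dt = (-1.631841664−-1.466229121)/0.035567 = -4.656354
  θ̈ = (θ̇'−θ̇)/dt = (-2.050129581−-2.131863862)/0.035567 = 2.298037
  sinθ=-0.284676, cosθ=0.958624
  F = (M+m)·ẍ + m·l·cosθ·θ̈ − m·l·sinθ·θ̇² = -7.676316 + 0.265344 − -0.155838 = -7.255134

F_0 = 5.155780 N
F_1 = 3.766595 N
F_2 = 6.678967 N
F_3 = -1.740595 N
F_4 = -7.255134 N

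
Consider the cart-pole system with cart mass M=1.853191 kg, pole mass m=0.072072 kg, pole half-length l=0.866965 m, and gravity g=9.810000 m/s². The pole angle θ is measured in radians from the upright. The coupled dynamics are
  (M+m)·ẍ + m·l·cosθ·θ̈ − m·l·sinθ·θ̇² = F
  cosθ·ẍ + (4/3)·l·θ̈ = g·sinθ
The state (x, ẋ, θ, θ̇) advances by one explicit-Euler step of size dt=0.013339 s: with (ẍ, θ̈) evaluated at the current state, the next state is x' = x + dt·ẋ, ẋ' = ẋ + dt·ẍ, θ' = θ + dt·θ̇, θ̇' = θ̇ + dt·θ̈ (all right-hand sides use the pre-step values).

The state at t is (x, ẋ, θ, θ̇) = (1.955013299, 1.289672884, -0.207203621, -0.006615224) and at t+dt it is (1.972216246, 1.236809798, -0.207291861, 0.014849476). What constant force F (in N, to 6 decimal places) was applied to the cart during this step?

F = -7.531511 N

ẍ = (ẋ'−ẋ)/dt = (1.236809798−1.289672884)/0.013339 = -3.963047
θ̈ = (θ̇'−θ̇)/dt = (0.014849476−-0.006615224)/0.013339 = 1.609169
sinθ=-0.205724, cosθ=0.978610
F = (M+m)·ẍ + m·l·cosθ·θ̈ − m·l·sinθ·θ̇² = -7.629908 + 0.098396 − -0.000001 = -7.531511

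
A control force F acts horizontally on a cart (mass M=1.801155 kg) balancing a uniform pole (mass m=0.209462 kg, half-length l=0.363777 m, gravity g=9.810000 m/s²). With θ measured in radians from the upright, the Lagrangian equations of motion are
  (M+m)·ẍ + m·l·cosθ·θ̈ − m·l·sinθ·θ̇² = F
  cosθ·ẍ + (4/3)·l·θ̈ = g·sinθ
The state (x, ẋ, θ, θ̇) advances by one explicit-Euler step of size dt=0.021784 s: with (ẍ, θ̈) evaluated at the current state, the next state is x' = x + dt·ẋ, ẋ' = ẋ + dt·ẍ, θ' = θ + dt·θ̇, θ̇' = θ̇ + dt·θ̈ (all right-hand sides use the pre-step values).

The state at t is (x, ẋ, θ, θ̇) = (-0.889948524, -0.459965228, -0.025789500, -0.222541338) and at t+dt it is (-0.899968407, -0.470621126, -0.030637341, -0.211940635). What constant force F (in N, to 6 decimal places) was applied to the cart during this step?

F = -0.946352 N

ẍ = (ẋ'−ẋ)/dt = (-0.470621126−-0.459965228)/0.021784 = -0.489162
θ̈ = (θ̇'−θ̇)/dt = (-0.211940635−-0.222541338)/0.021784 = 0.486628
sinθ=-0.025787, cosθ=0.999667
F = (M+m)·ẍ + m·l·cosθ·θ̈ − m·l·sinθ·θ̇² = -0.983517 + 0.037067 − -0.000097 = -0.946352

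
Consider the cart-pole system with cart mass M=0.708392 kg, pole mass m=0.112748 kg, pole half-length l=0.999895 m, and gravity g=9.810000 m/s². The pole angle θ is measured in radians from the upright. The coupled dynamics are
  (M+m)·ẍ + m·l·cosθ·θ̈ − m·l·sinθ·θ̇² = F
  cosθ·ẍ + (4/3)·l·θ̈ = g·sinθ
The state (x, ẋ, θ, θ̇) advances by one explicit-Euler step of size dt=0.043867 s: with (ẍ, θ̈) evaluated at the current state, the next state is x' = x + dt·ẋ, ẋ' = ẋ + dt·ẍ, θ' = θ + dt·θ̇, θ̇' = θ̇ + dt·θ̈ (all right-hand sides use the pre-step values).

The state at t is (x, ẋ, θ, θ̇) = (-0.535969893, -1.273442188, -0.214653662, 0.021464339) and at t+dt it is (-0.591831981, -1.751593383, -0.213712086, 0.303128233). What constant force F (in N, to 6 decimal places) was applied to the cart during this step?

F = -8.243181 N

ẍ = (ẋ'−ẋ)/dt = (-1.751593383−-1.273442188)/0.043867 = -10.900020
θ̈ = (θ̇'−θ̇)/dt = (0.303128233−0.021464339)/0.043867 = 6.420861
sinθ=-0.213009, cosθ=0.977050
F = (M+m)·ẍ + m·l·cosθ·θ̈ − m·l·sinθ·θ̇² = -8.950443 + 0.707251 − -0.000011 = -8.243181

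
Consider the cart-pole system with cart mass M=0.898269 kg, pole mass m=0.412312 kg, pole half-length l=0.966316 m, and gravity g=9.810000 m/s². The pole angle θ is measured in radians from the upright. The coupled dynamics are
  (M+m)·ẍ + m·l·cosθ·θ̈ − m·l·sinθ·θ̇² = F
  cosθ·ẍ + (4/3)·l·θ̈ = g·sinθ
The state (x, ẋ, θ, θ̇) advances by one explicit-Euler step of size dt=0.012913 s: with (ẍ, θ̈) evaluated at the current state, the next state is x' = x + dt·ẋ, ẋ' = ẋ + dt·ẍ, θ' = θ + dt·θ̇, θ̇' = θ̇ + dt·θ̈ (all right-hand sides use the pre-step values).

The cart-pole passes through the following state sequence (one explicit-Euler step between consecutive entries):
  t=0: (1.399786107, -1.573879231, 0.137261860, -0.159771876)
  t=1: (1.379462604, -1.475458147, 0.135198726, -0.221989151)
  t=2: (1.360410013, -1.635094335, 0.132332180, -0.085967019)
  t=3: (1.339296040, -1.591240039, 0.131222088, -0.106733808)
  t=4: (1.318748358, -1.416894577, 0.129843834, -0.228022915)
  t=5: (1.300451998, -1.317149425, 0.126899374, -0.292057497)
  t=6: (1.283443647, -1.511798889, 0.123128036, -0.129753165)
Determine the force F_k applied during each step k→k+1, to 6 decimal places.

step 0→1:
  ẍ = (ẋ'−ẋ)/dt = (-1.475458147−-1.573879231)/0.012913 = 7.621860
  θ̈ = (θ̇'−θ̇)/dt = (-0.221989151−-0.159771876)/0.012913 = -4.818189
  sinθ=0.136831, cosθ=0.990594
  F = (M+m)·ẍ + m·l·cosθ·θ̈ − m·l·sinθ·θ̇² = 9.989065 + -1.901625 − 0.001392 = 8.086049
step 1→2:
  ẍ = (ẋ'−ẋ)/dt = (-1.635094335−-1.475458147)/0.012913 = -12.362440
  θ̈ = (θ̇'−θ̇)/dt = (-0.085967019−-0.221989151)/0.012913 = 10.533736
  sinθ=0.134787, cosθ=0.990875
  F = (M+m)·ẍ + m·l·cosθ·θ̈ − m·l·sinθ·θ̇² = -16.201979 + 4.158591 − 0.002646 = -12.046034
step 2→3:
  ẍ = (ẋ'−ẋ)/dt = (-1.591240039−-1.635094335)/0.012913 = 3.396135
  θ̈ = (θ̇'−θ̇)/dt = (-0.106733808−-0.085967019)/0.012913 = -1.608208
  sinθ=0.131946, cosθ=0.991257
  F = (M+m)·ẍ + m·l·cosθ·θ̈ − m·l·sinθ·θ̇² = 4.450910 + -0.635146 − 0.000389 = 3.815376
step 3→4:
  ẍ = (ẋ'−ẋ)/dt = (-1.416894577−-1.591240039)/0.012913 = 13.501546
  θ̈ = (θ̇'−θ̇)/dt = (-0.228022915−-0.106733808)/0.012913 = -9.392791
  sinθ=0.130846, cosθ=0.991403
  F = (M+m)·ẍ + m·l·cosθ·θ̈ − m·l·sinθ·θ̇² = 17.694870 + -3.710137 − 0.000594 = 13.984139
step 4→5:
  ẍ = (ẋ'−ẋ)/dt = (-1.317149425−-1.416894577)/0.012913 = 7.724398
  θ̈ = (θ̇'−θ̇)/dt = (-0.292057497−-0.228022915)/0.012913 = -4.958924
  sinθ=0.129479, cosθ=0.991582
  F = (M+m)·ẍ + m·l·cosθ·θ̈ − m·l·sinθ·θ̇² = 10.123449 + -1.959121 − 0.002682 = 8.161646
step 5→6:
  ẍ = (ẋ'−ẋ)/dt = (-1.511798889−-1.317149425)/0.012913 = -15.073915
  θ̈ = (θ̇'−θ̇)/dt = (-0.129753165−-0.292057497)/0.012913 = 12.569065
  sinθ=0.126559, cosθ=0.991959
  F = (M+m)·ẍ + m·l·cosθ·θ̈ − m·l·sinθ·θ̇² = -19.755587 + 4.967546 − 0.004301 = -14.792342

F_0 = 8.086049 N
F_1 = -12.046034 N
F_2 = 3.815376 N
F_3 = 13.984139 N
F_4 = 8.161646 N
F_5 = -14.792342 N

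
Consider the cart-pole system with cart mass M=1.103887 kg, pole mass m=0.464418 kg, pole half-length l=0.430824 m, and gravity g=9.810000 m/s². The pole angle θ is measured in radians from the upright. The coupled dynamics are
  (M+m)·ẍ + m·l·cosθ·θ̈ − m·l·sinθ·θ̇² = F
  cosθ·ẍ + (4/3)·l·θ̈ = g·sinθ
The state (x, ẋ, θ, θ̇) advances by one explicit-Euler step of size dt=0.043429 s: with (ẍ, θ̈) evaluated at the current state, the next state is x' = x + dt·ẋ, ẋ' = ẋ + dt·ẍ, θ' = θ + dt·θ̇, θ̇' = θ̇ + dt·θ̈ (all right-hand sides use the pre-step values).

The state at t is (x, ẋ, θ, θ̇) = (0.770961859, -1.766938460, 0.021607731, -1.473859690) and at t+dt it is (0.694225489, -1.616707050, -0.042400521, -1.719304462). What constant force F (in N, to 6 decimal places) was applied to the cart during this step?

F = 4.285227 N

ẍ = (ẋ'−ẋ)/dt = (-1.616707050−-1.766938460)/0.043429 = 3.459242
θ̈ = (θ̇'−θ̇)/dt = (-1.719304462−-1.473859690)/0.043429 = -5.651633
sinθ=0.021606, cosθ=0.999767
F = (M+m)·ẍ + m·l·cosθ·θ̈ − m·l·sinθ·θ̇² = 5.425146 + -1.130528 − 0.009391 = 4.285227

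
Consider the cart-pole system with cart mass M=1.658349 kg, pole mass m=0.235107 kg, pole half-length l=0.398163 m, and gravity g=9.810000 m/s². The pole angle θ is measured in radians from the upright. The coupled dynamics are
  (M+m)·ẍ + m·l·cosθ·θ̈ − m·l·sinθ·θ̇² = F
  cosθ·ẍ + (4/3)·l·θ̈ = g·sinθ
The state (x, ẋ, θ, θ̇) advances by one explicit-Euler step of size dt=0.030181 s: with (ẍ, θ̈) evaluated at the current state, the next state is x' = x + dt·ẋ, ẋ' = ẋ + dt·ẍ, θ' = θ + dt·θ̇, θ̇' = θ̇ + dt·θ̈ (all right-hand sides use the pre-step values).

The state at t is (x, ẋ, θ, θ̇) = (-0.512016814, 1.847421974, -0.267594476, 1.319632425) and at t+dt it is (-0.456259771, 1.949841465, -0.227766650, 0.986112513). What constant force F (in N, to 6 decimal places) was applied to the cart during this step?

F = 5.470918 N

ẍ = (ẋ'−ẋ)/dt = (1.949841465−1.847421974)/0.030181 = 3.393509
θ̈ = (θ̇'−θ̇)/dt = (0.986112513−1.319632425)/0.030181 = -11.050658
sinθ=-0.264412, cosθ=0.964410
F = (M+m)·ẍ + m·l·cosθ·θ̈ − m·l·sinθ·θ̇² = 6.425460 + -0.997645 − -0.043104 = 5.470918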